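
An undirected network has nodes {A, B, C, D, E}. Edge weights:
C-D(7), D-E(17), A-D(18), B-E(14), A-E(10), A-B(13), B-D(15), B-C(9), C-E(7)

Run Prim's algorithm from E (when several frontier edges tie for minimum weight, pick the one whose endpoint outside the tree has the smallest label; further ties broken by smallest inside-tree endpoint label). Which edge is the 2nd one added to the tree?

C-D

Prim's algorithm from E:
Step 1: frontier [C-E 7, A-E 10, B-E 14, D-E 17] → take C-E (7); add C.
Step 2: frontier [C-D 7, B-C 9, A-E 10, B-E 14, D-E 17] → take C-D (7); add D.
Step 3: frontier [B-C 9, B-D 15, A-D 18, A-E 10, B-E 14] → take B-C (9); add B.
Step 4: frontier [A-B 13, A-D 18, A-E 10] → take A-E (10); add A.
The 2nd edge added is C-D.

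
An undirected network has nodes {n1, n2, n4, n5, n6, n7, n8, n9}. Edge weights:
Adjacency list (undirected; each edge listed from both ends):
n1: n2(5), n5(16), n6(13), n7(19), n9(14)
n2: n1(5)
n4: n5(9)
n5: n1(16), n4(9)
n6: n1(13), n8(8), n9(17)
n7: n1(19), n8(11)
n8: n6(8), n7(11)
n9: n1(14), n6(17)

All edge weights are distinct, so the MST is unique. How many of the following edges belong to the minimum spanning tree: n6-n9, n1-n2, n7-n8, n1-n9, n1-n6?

Sort edges by weight, then run Kruskal:
n1-n2 (5): add — endpoints in different components.
n6-n8 (8): add — endpoints in different components.
n4-n5 (9): add — endpoints in different components.
n7-n8 (11): add — endpoints in different components.
n1-n6 (13): add — endpoints in different components.
n1-n9 (14): add — endpoints in different components.
n1-n5 (16): add — endpoints in different components.
MST edge set: {n1-n2, n6-n8, n4-n5, n7-n8, n1-n6, n1-n9, n1-n5}.
Of the listed edges, {n1-n2, n7-n8, n1-n9, n1-n6} are in the MST → 4.

4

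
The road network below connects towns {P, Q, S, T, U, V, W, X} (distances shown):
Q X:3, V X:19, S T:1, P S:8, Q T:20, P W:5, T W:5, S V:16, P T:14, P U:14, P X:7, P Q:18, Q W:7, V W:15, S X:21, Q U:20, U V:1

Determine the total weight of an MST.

Prim, starting at V.
Step 1: cheapest edge leaving the tree is U V (1); add U.
Step 2: cheapest edge leaving the tree is P U (14); add P.
Step 3: cheapest edge leaving the tree is P W (5); add W.
Step 4: cheapest edge leaving the tree is T W (5); add T.
Step 5: cheapest edge leaving the tree is S T (1); add S.
Step 6: cheapest edge leaving the tree is Q W (7); add Q.
Step 7: cheapest edge leaving the tree is Q X (3); add X.
MST edges: U V, P U, P W, T W, S T, Q W, Q X; total weight 1+14+5+5+1+7+3 = 36.

36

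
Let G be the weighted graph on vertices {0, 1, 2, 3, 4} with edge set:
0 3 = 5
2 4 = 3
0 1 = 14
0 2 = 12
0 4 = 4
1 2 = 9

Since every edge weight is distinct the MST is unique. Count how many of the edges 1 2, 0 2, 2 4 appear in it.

Sort edges by weight, then run Kruskal:
2 4 (3): add. Components now {0} {1} {2,4} {3}
0 4 (4): add. Components now {0,2,4} {1} {3}
0 3 (5): add. Components now {0,2,3,4} {1}
1 2 (9): add. Components now {0,1,2,3,4}
MST edge set: {2 4, 0 4, 0 3, 1 2}.
Of the listed edges, {1 2, 2 4} are in the MST → 2.

2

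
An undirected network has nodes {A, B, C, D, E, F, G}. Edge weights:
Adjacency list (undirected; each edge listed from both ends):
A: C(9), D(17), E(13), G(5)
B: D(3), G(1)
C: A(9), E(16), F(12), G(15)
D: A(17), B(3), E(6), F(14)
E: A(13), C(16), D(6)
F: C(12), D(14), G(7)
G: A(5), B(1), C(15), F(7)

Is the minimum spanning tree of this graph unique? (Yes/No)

Sort edges by weight, then run Kruskal:
B G (1): add. Components now {A} {B,G} {C} {D} {E} {F}
B D (3): add. Components now {A} {B,D,G} {C} {E} {F}
A G (5): add. Components now {A,B,D,G} {C} {E} {F}
D E (6): add. Components now {A,B,D,E,G} {C} {F}
F G (7): add. Components now {A,B,D,E,F,G} {C}
A C (9): add. Components now {A,B,C,D,E,F,G}
Every non-tree edge has weight strictly greater than the heaviest edge on the tree path between its endpoints, so the MST is unique.

Yes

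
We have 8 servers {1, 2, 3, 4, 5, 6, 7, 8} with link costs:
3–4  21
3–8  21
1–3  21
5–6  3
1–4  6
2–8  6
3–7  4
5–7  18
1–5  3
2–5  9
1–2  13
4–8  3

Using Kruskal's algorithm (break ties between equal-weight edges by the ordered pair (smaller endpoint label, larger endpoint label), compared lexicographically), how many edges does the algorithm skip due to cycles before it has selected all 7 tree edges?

2

Kruskal's algorithm — process edges by increasing weight (ties by edge label):
1–5 (3): add — endpoints in different components.
4–8 (3): add — endpoints in different components.
5–6 (3): add — endpoints in different components.
3–7 (4): add — endpoints in different components.
1–4 (6): add — endpoints in different components.
2–8 (6): add — endpoints in different components.
2–5 (9): skip — 2 and 5 already connected.
1–2 (13): skip — 1 and 2 already connected.
5–7 (18): add — endpoints in different components.
Edges rejected before the tree was complete: 2.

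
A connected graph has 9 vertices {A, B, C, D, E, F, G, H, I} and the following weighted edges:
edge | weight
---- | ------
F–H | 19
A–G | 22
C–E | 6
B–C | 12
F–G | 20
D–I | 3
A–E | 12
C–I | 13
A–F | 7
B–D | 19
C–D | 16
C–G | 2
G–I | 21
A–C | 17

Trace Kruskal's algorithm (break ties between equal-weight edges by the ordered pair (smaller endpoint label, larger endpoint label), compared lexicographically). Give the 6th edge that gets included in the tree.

B-C

Kruskal's algorithm — process edges by increasing weight (ties by edge label):
C–G (2): add — endpoints in different components.
D–I (3): add — endpoints in different components.
C–E (6): add — endpoints in different components.
A–F (7): add — endpoints in different components.
A–E (12): add — endpoints in different components.
B–C (12): add — endpoints in different components.
C–I (13): add — endpoints in different components.
C–D (16): skip — C and D already connected.
A–C (17): skip — A and C already connected.
B–D (19): skip — B and D already connected.
F–H (19): add — endpoints in different components.
The 6th edge added is B–C.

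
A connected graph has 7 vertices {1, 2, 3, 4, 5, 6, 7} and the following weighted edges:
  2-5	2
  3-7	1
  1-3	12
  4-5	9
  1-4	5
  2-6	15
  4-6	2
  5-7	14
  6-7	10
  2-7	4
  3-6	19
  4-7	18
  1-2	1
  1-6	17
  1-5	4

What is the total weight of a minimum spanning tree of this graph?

Grow the tree from 4 using Prim:
Step 1: cheapest edge leaving the tree is 4-6 (2); add 6.
Step 2: cheapest edge leaving the tree is 1-4 (5); add 1.
Step 3: cheapest edge leaving the tree is 1-2 (1); add 2.
Step 4: cheapest edge leaving the tree is 2-5 (2); add 5.
Step 5: cheapest edge leaving the tree is 2-7 (4); add 7.
Step 6: cheapest edge leaving the tree is 3-7 (1); add 3.
MST edges: 4-6, 1-4, 1-2, 2-5, 2-7, 3-7; total weight 2+5+1+2+4+1 = 15.

15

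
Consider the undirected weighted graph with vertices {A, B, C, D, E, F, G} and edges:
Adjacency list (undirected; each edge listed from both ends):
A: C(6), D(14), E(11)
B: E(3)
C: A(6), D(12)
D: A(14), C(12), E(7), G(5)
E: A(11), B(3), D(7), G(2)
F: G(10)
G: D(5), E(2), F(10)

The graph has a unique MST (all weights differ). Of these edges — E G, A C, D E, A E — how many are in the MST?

Kruskal's algorithm — process edges by increasing weight (ties by edge label):
E G (2): add. Components now {A} {B} {C} {D} {E,G} {F}
B E (3): add. Components now {A} {B,E,G} {C} {D} {F}
D G (5): add. Components now {A} {B,D,E,G} {C} {F}
A C (6): add. Components now {A,C} {B,D,E,G} {F}
D E (7): skip — D and E already connected.
F G (10): add. Components now {A,C} {B,D,E,F,G}
A E (11): add. Components now {A,B,C,D,E,F,G}
MST edge set: {E G, B E, D G, A C, F G, A E}.
Of the listed edges, {E G, A C, A E} are in the MST → 3.

3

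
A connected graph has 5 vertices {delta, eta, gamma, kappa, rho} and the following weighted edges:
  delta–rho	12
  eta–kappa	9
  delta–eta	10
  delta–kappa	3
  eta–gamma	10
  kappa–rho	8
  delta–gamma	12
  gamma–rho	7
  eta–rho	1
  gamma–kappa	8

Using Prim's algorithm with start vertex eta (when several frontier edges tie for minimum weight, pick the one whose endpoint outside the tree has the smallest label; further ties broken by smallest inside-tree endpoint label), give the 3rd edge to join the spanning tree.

Prim's algorithm from eta:
Step 1: cheapest edge leaving the tree is eta–rho (1); add rho.
Step 2: cheapest edge leaving the tree is gamma–rho (7); add gamma.
Step 3: cheapest edge leaving the tree is gamma–kappa (8); add kappa.
Step 4: cheapest edge leaving the tree is delta–kappa (3); add delta.
The 3rd edge added is gamma–kappa.

gamma-kappa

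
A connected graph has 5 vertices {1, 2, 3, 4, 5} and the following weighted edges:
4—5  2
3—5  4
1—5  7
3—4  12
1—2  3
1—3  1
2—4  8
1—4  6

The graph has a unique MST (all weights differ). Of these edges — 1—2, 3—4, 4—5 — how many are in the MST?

2

Kruskal's algorithm — process edges by increasing weight (ties by edge label):
1—3 (1): add. Components now {1,3} {2} {4} {5}
4—5 (2): add. Components now {1,3} {2} {4,5}
1—2 (3): add. Components now {1,2,3} {4,5}
3—5 (4): add. Components now {1,2,3,4,5}
MST edge set: {1—3, 4—5, 1—2, 3—5}.
Of the listed edges, {1—2, 4—5} are in the MST → 2.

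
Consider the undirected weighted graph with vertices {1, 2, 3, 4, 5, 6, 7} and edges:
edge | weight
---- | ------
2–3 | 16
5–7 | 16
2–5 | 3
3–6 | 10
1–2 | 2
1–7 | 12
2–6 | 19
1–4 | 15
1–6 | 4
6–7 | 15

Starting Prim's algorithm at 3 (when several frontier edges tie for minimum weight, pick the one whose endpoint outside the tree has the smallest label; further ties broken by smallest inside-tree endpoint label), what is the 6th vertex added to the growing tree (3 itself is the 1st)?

Grow the tree from 3 using Prim:
Step 1: frontier [3–6 10, 2–3 16] → take 3–6 (10); add 6.
Step 2: frontier [2–3 16, 1–6 4, 6–7 15, 2–6 19] → take 1–6 (4); add 1.
Step 3: frontier [1–2 2, 1–7 12, 1–4 15, 2–3 16, 6–7 15, 2–6 19] → take 1–2 (2); add 2.
Step 4: frontier [1–7 12, 1–4 15, 2–5 3, 6–7 15] → take 2–5 (3); add 5.
Step 5: frontier [1–7 12, 1–4 15, 5–7 16, 6–7 15] → take 1–7 (12); add 7.
Step 6: frontier [1–4 15] → take 1–4 (15); add 4.
Vertex order: 3, 6, 1, 2, 5, 7, 4. The 6th vertex is 7.

7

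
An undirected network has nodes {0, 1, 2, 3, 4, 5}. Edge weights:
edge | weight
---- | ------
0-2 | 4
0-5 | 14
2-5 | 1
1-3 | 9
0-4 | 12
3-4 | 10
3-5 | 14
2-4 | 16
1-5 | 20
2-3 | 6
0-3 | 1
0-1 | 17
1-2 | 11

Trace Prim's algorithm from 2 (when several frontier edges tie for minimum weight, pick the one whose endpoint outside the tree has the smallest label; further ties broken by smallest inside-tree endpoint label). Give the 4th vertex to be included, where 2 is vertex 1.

Prim's algorithm from 2:
Step 1: frontier [2-5 1, 0-2 4, 2-3 6, 1-2 11, 2-4 16] → take 2-5 (1); add 5.
Step 2: frontier [0-2 4, 2-3 6, 1-2 11, 2-4 16, 0-5 14, 3-5 14, 1-5 20] → take 0-2 (4); add 0.
Step 3: frontier [0-3 1, 0-4 12, 0-1 17, 2-3 6, 1-2 11, 2-4 16, 3-5 14, 1-5 20] → take 0-3 (1); add 3.
Step 4: frontier [0-4 12, 0-1 17, 1-2 11, 2-4 16, 1-3 9, 3-4 10, 1-5 20] → take 1-3 (9); add 1.
Step 5: frontier [0-4 12, 2-4 16, 3-4 10] → take 3-4 (10); add 4.
Vertex order: 2, 5, 0, 3, 1, 4. The 4th vertex is 3.

3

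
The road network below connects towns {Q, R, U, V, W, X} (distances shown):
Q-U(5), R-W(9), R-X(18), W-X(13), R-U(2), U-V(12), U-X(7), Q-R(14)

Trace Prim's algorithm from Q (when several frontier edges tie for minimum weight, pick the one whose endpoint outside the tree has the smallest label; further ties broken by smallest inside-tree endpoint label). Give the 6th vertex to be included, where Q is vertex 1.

Prim's algorithm from Q:
Step 1: cheapest edge leaving the tree is Q-U (5); add U.
Step 2: cheapest edge leaving the tree is R-U (2); add R.
Step 3: cheapest edge leaving the tree is U-X (7); add X.
Step 4: cheapest edge leaving the tree is R-W (9); add W.
Step 5: cheapest edge leaving the tree is U-V (12); add V.
Vertex order: Q, U, R, X, W, V. The 6th vertex is V.

V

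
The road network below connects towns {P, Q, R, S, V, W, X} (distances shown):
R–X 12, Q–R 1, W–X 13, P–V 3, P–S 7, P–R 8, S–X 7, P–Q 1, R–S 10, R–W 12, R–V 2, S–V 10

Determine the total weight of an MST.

Grow the tree from P using Prim:
Step 1: frontier [P–Q 1, P–V 3, P–S 7, P–R 8] → take P–Q (1); add Q.
Step 2: frontier [P–V 3, P–S 7, P–R 8, Q–R 1] → take Q–R (1); add R.
Step 3: frontier [P–V 3, P–S 7, R–V 2, R–S 10, R–W 12, R–X 12] → take R–V (2); add V.
Step 4: frontier [P–S 7, R–S 10, R–W 12, R–X 12, S–V 10] → take P–S (7); add S.
Step 5: frontier [R–W 12, R–X 12, S–X 7] → take S–X (7); add X.
Step 6: frontier [R–W 12, W–X 13] → take R–W (12); add W.
MST edges: P–Q, Q–R, R–V, P–S, S–X, R–W; total weight 1+1+2+7+7+12 = 30.

30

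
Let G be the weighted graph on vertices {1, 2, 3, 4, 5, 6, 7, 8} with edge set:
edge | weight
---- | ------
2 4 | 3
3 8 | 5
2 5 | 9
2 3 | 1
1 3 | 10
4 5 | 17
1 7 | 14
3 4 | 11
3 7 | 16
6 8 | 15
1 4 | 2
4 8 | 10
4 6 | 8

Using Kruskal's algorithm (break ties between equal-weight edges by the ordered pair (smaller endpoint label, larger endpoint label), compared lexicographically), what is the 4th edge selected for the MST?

3-8

Kruskal: consider edges lightest-first.
2 3 (1): add — endpoints in different components.
1 4 (2): add — endpoints in different components.
2 4 (3): add — endpoints in different components.
3 8 (5): add — endpoints in different components.
4 6 (8): add — endpoints in different components.
2 5 (9): add — endpoints in different components.
1 3 (10): skip — 1 and 3 already connected.
4 8 (10): skip — 4 and 8 already connected.
3 4 (11): skip — 3 and 4 already connected.
1 7 (14): add — endpoints in different components.
The 4th edge added is 3 8.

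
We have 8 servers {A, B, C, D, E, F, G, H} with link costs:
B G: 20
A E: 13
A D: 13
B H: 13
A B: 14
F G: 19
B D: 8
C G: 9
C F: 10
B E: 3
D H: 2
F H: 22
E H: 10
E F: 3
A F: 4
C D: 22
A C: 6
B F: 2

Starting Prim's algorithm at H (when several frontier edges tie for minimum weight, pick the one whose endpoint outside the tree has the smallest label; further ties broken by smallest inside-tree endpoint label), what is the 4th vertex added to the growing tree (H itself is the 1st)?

F

Grow the tree from H using Prim:
Step 1: cheapest edge leaving the tree is D H (2); add D.
Step 2: cheapest edge leaving the tree is B D (8); add B.
Step 3: cheapest edge leaving the tree is B F (2); add F.
Step 4: cheapest edge leaving the tree is B E (3); add E.
Step 5: cheapest edge leaving the tree is A F (4); add A.
Step 6: cheapest edge leaving the tree is A C (6); add C.
Step 7: cheapest edge leaving the tree is C G (9); add G.
Vertex order: H, D, B, F, E, A, C, G. The 4th vertex is F.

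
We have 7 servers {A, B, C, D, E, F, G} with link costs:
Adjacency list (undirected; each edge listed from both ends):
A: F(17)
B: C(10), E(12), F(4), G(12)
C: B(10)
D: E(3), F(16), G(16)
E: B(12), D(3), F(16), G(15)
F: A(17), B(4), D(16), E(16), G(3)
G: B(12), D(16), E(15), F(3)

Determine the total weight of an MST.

Prim, starting at A.
Step 1: frontier [A-F 17] → take A-F (17); add F.
Step 2: frontier [F-G 3, B-F 4, D-F 16, E-F 16] → take F-G (3); add G.
Step 3: frontier [B-F 4, D-F 16, E-F 16, B-G 12, E-G 15, D-G 16] → take B-F (4); add B.
Step 4: frontier [B-C 10, B-E 12, D-F 16, E-F 16, E-G 15, D-G 16] → take B-C (10); add C.
Step 5: frontier [B-E 12, D-F 16, E-F 16, E-G 15, D-G 16] → take B-E (12); add E.
Step 6: frontier [D-E 3, D-F 16, D-G 16] → take D-E (3); add D.
MST edges: A-F, F-G, B-F, B-C, B-E, D-E; total weight 17+3+4+10+12+3 = 49.

49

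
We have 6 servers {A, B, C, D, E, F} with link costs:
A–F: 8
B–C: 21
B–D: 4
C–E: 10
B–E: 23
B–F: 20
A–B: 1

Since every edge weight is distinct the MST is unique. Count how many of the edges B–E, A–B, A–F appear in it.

2

Kruskal's algorithm — process edges by increasing weight (ties by edge label):
A–B (1): add — endpoints in different components.
B–D (4): add — endpoints in different components.
A–F (8): add — endpoints in different components.
C–E (10): add — endpoints in different components.
B–F (20): skip — B and F already connected.
B–C (21): add — endpoints in different components.
MST edge set: {A–B, B–D, A–F, C–E, B–C}.
Of the listed edges, {A–B, A–F} are in the MST → 2.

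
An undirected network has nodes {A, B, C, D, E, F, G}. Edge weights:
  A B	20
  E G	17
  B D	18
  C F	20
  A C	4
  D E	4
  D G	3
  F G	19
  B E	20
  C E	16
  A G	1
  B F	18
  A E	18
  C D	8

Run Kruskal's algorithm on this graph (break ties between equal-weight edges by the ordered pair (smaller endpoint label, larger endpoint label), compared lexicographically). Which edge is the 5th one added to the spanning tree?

Kruskal's algorithm — process edges by increasing weight (ties by edge label):
A G (1): add — endpoints in different components.
D G (3): add — endpoints in different components.
A C (4): add — endpoints in different components.
D E (4): add — endpoints in different components.
C D (8): skip — C and D already connected.
C E (16): skip — C and E already connected.
E G (17): skip — E and G already connected.
A E (18): skip — A and E already connected.
B D (18): add — endpoints in different components.
B F (18): add — endpoints in different components.
The 5th edge added is B D.

B-D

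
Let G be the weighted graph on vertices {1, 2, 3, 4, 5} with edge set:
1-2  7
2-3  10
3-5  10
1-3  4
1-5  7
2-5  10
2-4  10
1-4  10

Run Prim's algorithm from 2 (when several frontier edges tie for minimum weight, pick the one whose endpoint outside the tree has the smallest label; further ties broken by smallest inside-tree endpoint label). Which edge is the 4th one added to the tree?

Grow the tree from 2 using Prim:
Step 1: frontier [1-2 7, 2-3 10, 2-4 10, 2-5 10] → take 1-2 (7); add 1.
Step 2: frontier [1-3 4, 1-5 7, 1-4 10, 2-3 10, 2-4 10, 2-5 10] → take 1-3 (4); add 3.
Step 3: frontier [1-5 7, 1-4 10, 2-4 10, 2-5 10, 3-5 10] → take 1-5 (7); add 5.
Step 4: frontier [1-4 10, 2-4 10] → take 1-4 (10); add 4.
The 4th edge added is 1-4.

1-4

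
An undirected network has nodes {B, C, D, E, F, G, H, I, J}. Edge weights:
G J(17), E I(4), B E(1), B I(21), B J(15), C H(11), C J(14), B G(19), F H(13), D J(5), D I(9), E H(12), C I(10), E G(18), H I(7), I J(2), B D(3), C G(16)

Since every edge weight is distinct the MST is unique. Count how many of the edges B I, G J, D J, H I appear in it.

Kruskal: consider edges lightest-first.
B E (1): add — endpoints in different components.
I J (2): add — endpoints in different components.
B D (3): add — endpoints in different components.
E I (4): add — endpoints in different components.
D J (5): skip — D and J already connected.
H I (7): add — endpoints in different components.
D I (9): skip — D and I already connected.
C I (10): add — endpoints in different components.
C H (11): skip — C and H already connected.
E H (12): skip — E and H already connected.
F H (13): add — endpoints in different components.
C J (14): skip — C and J already connected.
B J (15): skip — B and J already connected.
C G (16): add — endpoints in different components.
MST edge set: {B E, I J, B D, E I, H I, C I, F H, C G}.
Of the listed edges, {H I} are in the MST → 1.

1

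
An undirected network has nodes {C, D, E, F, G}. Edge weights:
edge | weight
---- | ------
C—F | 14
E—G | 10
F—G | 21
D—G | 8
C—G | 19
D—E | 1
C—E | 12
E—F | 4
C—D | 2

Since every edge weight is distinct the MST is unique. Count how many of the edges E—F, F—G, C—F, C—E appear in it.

Kruskal: consider edges lightest-first.
D—E (1): add — endpoints in different components.
C—D (2): add — endpoints in different components.
E—F (4): add — endpoints in different components.
D—G (8): add — endpoints in different components.
MST edge set: {D—E, C—D, E—F, D—G}.
Of the listed edges, {E—F} are in the MST → 1.

1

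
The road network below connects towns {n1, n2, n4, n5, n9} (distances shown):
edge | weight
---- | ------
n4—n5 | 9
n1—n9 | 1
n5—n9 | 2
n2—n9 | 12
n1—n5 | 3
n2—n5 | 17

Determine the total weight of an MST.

Kruskal's algorithm — process edges by increasing weight (ties by edge label):
n1—n9 (1): add. Components now {n1,n9} {n4} {n5} {n2}
n5—n9 (2): add. Components now {n1,n5,n9} {n4} {n2}
n1—n5 (3): skip — n1 and n5 already connected.
n4—n5 (9): add. Components now {n1,n4,n5,n9} {n2}
n2—n9 (12): add. Components now {n1,n2,n4,n5,n9}
MST edges: n1—n9, n5—n9, n4—n5, n2—n9; total weight 1+2+9+12 = 24.

24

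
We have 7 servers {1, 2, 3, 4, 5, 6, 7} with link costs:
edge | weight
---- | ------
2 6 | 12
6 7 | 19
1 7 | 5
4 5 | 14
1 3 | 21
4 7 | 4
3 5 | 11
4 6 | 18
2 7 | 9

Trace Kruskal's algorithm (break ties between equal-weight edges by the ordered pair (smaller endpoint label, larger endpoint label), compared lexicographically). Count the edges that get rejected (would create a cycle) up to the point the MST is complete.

Kruskal: consider edges lightest-first.
4 7 (4): add. Components now {1} {2} {3} {4,7} {5} {6}
1 7 (5): add. Components now {1,4,7} {2} {3} {5} {6}
2 7 (9): add. Components now {1,2,4,7} {3} {5} {6}
3 5 (11): add. Components now {1,2,4,7} {3,5} {6}
2 6 (12): add. Components now {1,2,4,6,7} {3,5}
4 5 (14): add. Components now {1,2,3,4,5,6,7}
Edges rejected before the tree was complete: 0.

0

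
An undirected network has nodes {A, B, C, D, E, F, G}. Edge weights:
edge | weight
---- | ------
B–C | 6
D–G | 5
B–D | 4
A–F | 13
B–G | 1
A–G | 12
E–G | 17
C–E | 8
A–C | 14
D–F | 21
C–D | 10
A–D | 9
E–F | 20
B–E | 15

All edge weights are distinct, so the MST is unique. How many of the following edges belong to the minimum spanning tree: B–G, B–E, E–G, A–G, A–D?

2

Sort edges by weight, then run Kruskal:
B–G (1): add — endpoints in different components.
B–D (4): add — endpoints in different components.
D–G (5): skip — D and G already connected.
B–C (6): add — endpoints in different components.
C–E (8): add — endpoints in different components.
A–D (9): add — endpoints in different components.
C–D (10): skip — C and D already connected.
A–G (12): skip — A and G already connected.
A–F (13): add — endpoints in different components.
MST edge set: {B–G, B–D, B–C, C–E, A–D, A–F}.
Of the listed edges, {B–G, A–D} are in the MST → 2.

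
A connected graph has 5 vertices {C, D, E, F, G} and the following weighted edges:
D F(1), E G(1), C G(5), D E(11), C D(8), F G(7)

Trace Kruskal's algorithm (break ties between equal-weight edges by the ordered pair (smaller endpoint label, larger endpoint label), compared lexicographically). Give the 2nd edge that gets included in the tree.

Kruskal's algorithm — process edges by increasing weight (ties by edge label):
D F (1): add. Components now {C} {D,F} {E} {G}
E G (1): add. Components now {C} {D,F} {E,G}
C G (5): add. Components now {C,E,G} {D,F}
F G (7): add. Components now {C,D,E,F,G}
The 2nd edge added is E G.

E-G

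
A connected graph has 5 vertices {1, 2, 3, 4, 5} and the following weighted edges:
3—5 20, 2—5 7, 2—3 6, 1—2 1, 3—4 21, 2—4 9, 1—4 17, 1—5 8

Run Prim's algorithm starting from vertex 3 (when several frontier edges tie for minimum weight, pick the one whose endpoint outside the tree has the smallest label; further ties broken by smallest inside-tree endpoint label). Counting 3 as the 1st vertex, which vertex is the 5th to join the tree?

Grow the tree from 3 using Prim:
Step 1: cheapest edge leaving the tree is 2—3 (6); add 2.
Step 2: cheapest edge leaving the tree is 1—2 (1); add 1.
Step 3: cheapest edge leaving the tree is 2—5 (7); add 5.
Step 4: cheapest edge leaving the tree is 2—4 (9); add 4.
Vertex order: 3, 2, 1, 5, 4. The 5th vertex is 4.

4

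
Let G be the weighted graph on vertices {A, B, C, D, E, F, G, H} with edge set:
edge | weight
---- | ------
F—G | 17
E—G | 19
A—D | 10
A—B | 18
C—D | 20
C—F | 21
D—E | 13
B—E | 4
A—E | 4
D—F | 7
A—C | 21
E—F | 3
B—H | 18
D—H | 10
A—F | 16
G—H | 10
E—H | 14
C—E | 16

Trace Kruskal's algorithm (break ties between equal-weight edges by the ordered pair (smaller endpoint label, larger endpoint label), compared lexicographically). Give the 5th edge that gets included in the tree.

Kruskal's algorithm — process edges by increasing weight (ties by edge label):
E—F (3): add — endpoints in different components.
A—E (4): add — endpoints in different components.
B—E (4): add — endpoints in different components.
D—F (7): add — endpoints in different components.
A—D (10): skip — A and D already connected.
D—H (10): add — endpoints in different components.
G—H (10): add — endpoints in different components.
D—E (13): skip — D and E already connected.
E—H (14): skip — E and H already connected.
A—F (16): skip — A and F already connected.
C—E (16): add — endpoints in different components.
The 5th edge added is D—H.

D-H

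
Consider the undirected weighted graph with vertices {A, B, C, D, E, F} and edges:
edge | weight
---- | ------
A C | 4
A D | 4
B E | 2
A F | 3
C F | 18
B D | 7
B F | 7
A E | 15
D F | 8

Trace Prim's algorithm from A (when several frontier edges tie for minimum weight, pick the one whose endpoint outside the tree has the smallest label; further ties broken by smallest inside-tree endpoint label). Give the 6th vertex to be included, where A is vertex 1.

E

Prim's algorithm from A:
Step 1: cheapest edge leaving the tree is A F (3); add F.
Step 2: cheapest edge leaving the tree is A C (4); add C.
Step 3: cheapest edge leaving the tree is A D (4); add D.
Step 4: cheapest edge leaving the tree is B D (7); add B.
Step 5: cheapest edge leaving the tree is B E (2); add E.
Vertex order: A, F, C, D, B, E. The 6th vertex is E.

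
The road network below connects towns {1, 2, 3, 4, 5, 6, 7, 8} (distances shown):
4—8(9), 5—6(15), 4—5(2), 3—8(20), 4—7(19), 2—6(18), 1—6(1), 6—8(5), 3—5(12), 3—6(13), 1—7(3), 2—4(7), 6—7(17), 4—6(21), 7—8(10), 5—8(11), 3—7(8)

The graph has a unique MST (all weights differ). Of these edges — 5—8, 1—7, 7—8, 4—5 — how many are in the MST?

Kruskal's algorithm — process edges by increasing weight (ties by edge label):
1—6 (1): add — endpoints in different components.
4—5 (2): add — endpoints in different components.
1—7 (3): add — endpoints in different components.
6—8 (5): add — endpoints in different components.
2—4 (7): add — endpoints in different components.
3—7 (8): add — endpoints in different components.
4—8 (9): add — endpoints in different components.
MST edge set: {1—6, 4—5, 1—7, 6—8, 2—4, 3—7, 4—8}.
Of the listed edges, {1—7, 4—5} are in the MST → 2.

2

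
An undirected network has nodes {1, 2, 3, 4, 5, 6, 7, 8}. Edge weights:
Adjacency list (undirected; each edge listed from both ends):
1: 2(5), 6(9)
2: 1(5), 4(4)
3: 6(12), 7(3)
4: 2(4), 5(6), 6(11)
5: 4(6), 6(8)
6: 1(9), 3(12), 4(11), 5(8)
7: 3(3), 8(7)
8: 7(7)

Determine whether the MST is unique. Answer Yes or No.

Kruskal's algorithm — process edges by increasing weight (ties by edge label):
3-7 (3): add — endpoints in different components.
2-4 (4): add — endpoints in different components.
1-2 (5): add — endpoints in different components.
4-5 (6): add — endpoints in different components.
7-8 (7): add — endpoints in different components.
5-6 (8): add — endpoints in different components.
1-6 (9): skip — 1 and 6 already connected.
4-6 (11): skip — 4 and 6 already connected.
3-6 (12): add — endpoints in different components.
Every non-tree edge has weight strictly greater than the heaviest edge on the tree path between its endpoints, so the MST is unique.

Yes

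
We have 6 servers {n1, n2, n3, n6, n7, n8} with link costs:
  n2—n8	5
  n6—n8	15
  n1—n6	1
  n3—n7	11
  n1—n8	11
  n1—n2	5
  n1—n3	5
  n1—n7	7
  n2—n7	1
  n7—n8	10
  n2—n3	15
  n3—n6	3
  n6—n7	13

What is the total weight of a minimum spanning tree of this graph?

Prim's algorithm from n3:
Step 1: cheapest edge leaving the tree is n3—n6 (3); add n6.
Step 2: cheapest edge leaving the tree is n1—n6 (1); add n1.
Step 3: cheapest edge leaving the tree is n1—n2 (5); add n2.
Step 4: cheapest edge leaving the tree is n2—n7 (1); add n7.
Step 5: cheapest edge leaving the tree is n2—n8 (5); add n8.
MST edges: n3—n6, n1—n6, n1—n2, n2—n7, n2—n8; total weight 3+1+5+1+5 = 15.

15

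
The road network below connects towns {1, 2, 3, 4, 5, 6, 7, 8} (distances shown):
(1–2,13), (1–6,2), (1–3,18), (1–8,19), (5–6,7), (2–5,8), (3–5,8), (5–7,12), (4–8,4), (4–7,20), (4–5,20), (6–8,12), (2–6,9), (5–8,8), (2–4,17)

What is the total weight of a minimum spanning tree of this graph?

Kruskal's algorithm — process edges by increasing weight (ties by edge label):
1–6 (2): add — endpoints in different components.
4–8 (4): add — endpoints in different components.
5–6 (7): add — endpoints in different components.
2–5 (8): add — endpoints in different components.
3–5 (8): add — endpoints in different components.
5–8 (8): add — endpoints in different components.
2–6 (9): skip — 2 and 6 already connected.
5–7 (12): add — endpoints in different components.
MST edges: 1–6, 4–8, 5–6, 2–5, 3–5, 5–8, 5–7; total weight 2+4+7+8+8+8+12 = 49.

49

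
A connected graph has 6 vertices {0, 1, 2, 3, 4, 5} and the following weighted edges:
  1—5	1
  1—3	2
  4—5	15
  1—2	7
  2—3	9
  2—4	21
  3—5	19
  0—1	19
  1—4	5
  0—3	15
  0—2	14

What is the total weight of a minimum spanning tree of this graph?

Kruskal's algorithm — process edges by increasing weight (ties by edge label):
1—5 (1): add. Components now {0} {1,5} {2} {3} {4}
1—3 (2): add. Components now {0} {1,3,5} {2} {4}
1—4 (5): add. Components now {0} {1,3,4,5} {2}
1—2 (7): add. Components now {0} {1,2,3,4,5}
2—3 (9): skip — 2 and 3 already connected.
0—2 (14): add. Components now {0,1,2,3,4,5}
MST edges: 1—5, 1—3, 1—4, 1—2, 0—2; total weight 1+2+5+7+14 = 29.

29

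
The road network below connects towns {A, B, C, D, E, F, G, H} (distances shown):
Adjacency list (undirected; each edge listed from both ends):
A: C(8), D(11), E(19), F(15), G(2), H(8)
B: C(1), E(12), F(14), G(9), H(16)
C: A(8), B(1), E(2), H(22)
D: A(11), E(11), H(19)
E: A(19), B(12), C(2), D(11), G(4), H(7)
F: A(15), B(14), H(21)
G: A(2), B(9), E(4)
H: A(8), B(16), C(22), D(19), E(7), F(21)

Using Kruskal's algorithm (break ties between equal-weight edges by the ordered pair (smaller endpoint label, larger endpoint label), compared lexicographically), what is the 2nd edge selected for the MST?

A-G

Sort edges by weight, then run Kruskal:
B—C (1): add — endpoints in different components.
A—G (2): add — endpoints in different components.
C—E (2): add — endpoints in different components.
E—G (4): add — endpoints in different components.
E—H (7): add — endpoints in different components.
A—C (8): skip — A and C already connected.
A—H (8): skip — A and H already connected.
B—G (9): skip — B and G already connected.
A—D (11): add — endpoints in different components.
D—E (11): skip — D and E already connected.
B—E (12): skip — B and E already connected.
B—F (14): add — endpoints in different components.
The 2nd edge added is A—G.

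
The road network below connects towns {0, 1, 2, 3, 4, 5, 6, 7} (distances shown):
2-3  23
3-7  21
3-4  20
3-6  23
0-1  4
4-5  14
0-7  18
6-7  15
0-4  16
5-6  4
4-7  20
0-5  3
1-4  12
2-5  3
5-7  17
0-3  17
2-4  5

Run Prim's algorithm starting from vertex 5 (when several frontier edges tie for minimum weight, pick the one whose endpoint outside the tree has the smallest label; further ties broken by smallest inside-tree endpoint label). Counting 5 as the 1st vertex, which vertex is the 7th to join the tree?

7

Prim's algorithm from 5:
Step 1: cheapest edge leaving the tree is 0-5 (3); add 0.
Step 2: cheapest edge leaving the tree is 2-5 (3); add 2.
Step 3: cheapest edge leaving the tree is 0-1 (4); add 1.
Step 4: cheapest edge leaving the tree is 5-6 (4); add 6.
Step 5: cheapest edge leaving the tree is 2-4 (5); add 4.
Step 6: cheapest edge leaving the tree is 6-7 (15); add 7.
Step 7: cheapest edge leaving the tree is 0-3 (17); add 3.
Vertex order: 5, 0, 2, 1, 6, 4, 7, 3. The 7th vertex is 7.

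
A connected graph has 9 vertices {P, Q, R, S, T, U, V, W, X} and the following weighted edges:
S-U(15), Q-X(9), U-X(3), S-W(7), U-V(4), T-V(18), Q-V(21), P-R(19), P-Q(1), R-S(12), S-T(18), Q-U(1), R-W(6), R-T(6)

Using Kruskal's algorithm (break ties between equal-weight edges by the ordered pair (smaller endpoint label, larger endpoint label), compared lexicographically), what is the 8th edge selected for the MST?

Sort edges by weight, then run Kruskal:
P-Q (1): add — endpoints in different components.
Q-U (1): add — endpoints in different components.
U-X (3): add — endpoints in different components.
U-V (4): add — endpoints in different components.
R-T (6): add — endpoints in different components.
R-W (6): add — endpoints in different components.
S-W (7): add — endpoints in different components.
Q-X (9): skip — Q and X already connected.
R-S (12): skip — S and R already connected.
S-U (15): add — endpoints in different components.
The 8th edge added is S-U.

S-U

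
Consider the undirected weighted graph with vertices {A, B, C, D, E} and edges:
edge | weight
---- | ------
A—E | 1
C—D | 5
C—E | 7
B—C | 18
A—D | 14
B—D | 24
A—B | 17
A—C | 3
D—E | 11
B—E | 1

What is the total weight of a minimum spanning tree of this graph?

Prim, starting at B.
Step 1: cheapest edge leaving the tree is B—E (1); add E.
Step 2: cheapest edge leaving the tree is A—E (1); add A.
Step 3: cheapest edge leaving the tree is A—C (3); add C.
Step 4: cheapest edge leaving the tree is C—D (5); add D.
MST edges: B—E, A—E, A—C, C—D; total weight 1+1+3+5 = 10.

10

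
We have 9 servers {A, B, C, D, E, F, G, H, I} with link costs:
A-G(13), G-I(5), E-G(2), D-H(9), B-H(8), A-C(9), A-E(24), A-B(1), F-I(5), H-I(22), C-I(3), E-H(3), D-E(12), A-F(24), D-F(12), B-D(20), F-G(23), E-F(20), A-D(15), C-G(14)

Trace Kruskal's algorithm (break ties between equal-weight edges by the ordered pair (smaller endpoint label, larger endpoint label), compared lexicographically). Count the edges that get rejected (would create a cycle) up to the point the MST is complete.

Kruskal's algorithm — process edges by increasing weight (ties by edge label):
A-B (1): add — endpoints in different components.
E-G (2): add — endpoints in different components.
C-I (3): add — endpoints in different components.
E-H (3): add — endpoints in different components.
F-I (5): add — endpoints in different components.
G-I (5): add — endpoints in different components.
B-H (8): add — endpoints in different components.
A-C (9): skip — A and C already connected.
D-H (9): add — endpoints in different components.
Edges rejected before the tree was complete: 1.

1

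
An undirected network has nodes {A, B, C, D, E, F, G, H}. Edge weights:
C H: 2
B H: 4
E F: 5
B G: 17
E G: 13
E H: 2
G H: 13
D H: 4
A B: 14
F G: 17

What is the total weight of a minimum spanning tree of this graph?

Prim, starting at D.
Step 1: cheapest edge leaving the tree is D H (4); add H.
Step 2: cheapest edge leaving the tree is C H (2); add C.
Step 3: cheapest edge leaving the tree is E H (2); add E.
Step 4: cheapest edge leaving the tree is B H (4); add B.
Step 5: cheapest edge leaving the tree is E F (5); add F.
Step 6: cheapest edge leaving the tree is E G (13); add G.
Step 7: cheapest edge leaving the tree is A B (14); add A.
MST edges: D H, C H, E H, B H, E F, E G, A B; total weight 4+2+2+4+5+13+14 = 44.

44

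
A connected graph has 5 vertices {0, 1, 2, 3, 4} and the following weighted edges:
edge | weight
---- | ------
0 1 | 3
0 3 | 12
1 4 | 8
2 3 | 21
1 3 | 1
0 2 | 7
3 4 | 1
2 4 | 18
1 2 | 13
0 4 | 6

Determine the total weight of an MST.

Prim's algorithm from 3:
Step 1: frontier [1 3 1, 3 4 1, 0 3 12, 2 3 21] → take 1 3 (1); add 1.
Step 2: frontier [0 1 3, 1 4 8, 1 2 13, 3 4 1, 0 3 12, 2 3 21] → take 3 4 (1); add 4.
Step 3: frontier [0 1 3, 1 2 13, 0 3 12, 2 3 21, 0 4 6, 2 4 18] → take 0 1 (3); add 0.
Step 4: frontier [0 2 7, 1 2 13, 2 3 21, 2 4 18] → take 0 2 (7); add 2.
MST edges: 1 3, 3 4, 0 1, 0 2; total weight 1+1+3+7 = 12.

12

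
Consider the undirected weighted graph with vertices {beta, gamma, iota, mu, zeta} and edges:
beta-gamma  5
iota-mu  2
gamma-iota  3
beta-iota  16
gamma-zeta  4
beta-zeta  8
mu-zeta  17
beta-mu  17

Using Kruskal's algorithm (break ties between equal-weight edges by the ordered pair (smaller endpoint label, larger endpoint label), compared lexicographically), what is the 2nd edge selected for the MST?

Sort edges by weight, then run Kruskal:
iota-mu (2): add. Components now {gamma} {iota,mu} {zeta} {beta}
gamma-iota (3): add. Components now {gamma,iota,mu} {zeta} {beta}
gamma-zeta (4): add. Components now {gamma,iota,mu,zeta} {beta}
beta-gamma (5): add. Components now {beta,gamma,iota,mu,zeta}
The 2nd edge added is gamma-iota.

gamma-iota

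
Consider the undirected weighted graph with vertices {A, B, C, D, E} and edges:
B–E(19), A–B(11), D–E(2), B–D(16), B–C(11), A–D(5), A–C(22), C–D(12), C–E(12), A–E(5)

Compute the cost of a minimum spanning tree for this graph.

29

Prim, starting at E.
Step 1: cheapest edge leaving the tree is D–E (2); add D.
Step 2: cheapest edge leaving the tree is A–D (5); add A.
Step 3: cheapest edge leaving the tree is A–B (11); add B.
Step 4: cheapest edge leaving the tree is B–C (11); add C.
MST edges: D–E, A–D, A–B, B–C; total weight 2+5+11+11 = 29.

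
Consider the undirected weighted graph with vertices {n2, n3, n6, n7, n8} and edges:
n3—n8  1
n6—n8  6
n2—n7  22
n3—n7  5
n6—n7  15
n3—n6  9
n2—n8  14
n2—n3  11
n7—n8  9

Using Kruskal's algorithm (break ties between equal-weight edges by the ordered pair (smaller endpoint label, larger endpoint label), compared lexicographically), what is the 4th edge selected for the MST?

n2-n3

Kruskal's algorithm — process edges by increasing weight (ties by edge label):
n3—n8 (1): add. Components now {n2} {n6} {n3,n8} {n7}
n3—n7 (5): add. Components now {n2} {n6} {n3,n7,n8}
n6—n8 (6): add. Components now {n2} {n3,n6,n7,n8}
n3—n6 (9): skip — n6 and n3 already connected.
n7—n8 (9): skip — n8 and n7 already connected.
n2—n3 (11): add. Components now {n2,n3,n6,n7,n8}
The 4th edge added is n2—n3.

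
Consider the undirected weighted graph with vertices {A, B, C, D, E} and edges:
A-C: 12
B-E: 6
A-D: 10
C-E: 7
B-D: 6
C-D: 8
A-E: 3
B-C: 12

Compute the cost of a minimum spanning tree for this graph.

Kruskal: consider edges lightest-first.
A-E (3): add. Components now {A,E} {B} {C} {D}
B-D (6): add. Components now {A,E} {B,D} {C}
B-E (6): add. Components now {A,B,D,E} {C}
C-E (7): add. Components now {A,B,C,D,E}
MST edges: A-E, B-D, B-E, C-E; total weight 3+6+6+7 = 22.

22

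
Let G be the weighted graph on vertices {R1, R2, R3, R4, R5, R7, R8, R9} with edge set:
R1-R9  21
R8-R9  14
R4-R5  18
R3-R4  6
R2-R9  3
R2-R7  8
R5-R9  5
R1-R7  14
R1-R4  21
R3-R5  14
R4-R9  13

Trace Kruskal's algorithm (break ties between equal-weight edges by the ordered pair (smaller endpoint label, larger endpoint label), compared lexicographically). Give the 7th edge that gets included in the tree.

R8-R9

Kruskal's algorithm — process edges by increasing weight (ties by edge label):
R2-R9 (3): add — endpoints in different components.
R5-R9 (5): add — endpoints in different components.
R3-R4 (6): add — endpoints in different components.
R2-R7 (8): add — endpoints in different components.
R4-R9 (13): add — endpoints in different components.
R1-R7 (14): add — endpoints in different components.
R3-R5 (14): skip — R3 and R5 already connected.
R8-R9 (14): add — endpoints in different components.
The 7th edge added is R8-R9.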